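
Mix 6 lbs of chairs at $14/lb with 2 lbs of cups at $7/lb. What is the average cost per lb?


Cost of chairs:
6 x $14 = $84
Cost of cups:
2 x $7 = $14
Total cost: $84 + $14 = $98
Total weight: 8 lbs
Average: $98 / 8 = $12.25/lb

$12.25/lb


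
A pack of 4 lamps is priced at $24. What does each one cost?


Total cost: $24
Number of items: 4
Unit price: $24 / 4 = $6

$6


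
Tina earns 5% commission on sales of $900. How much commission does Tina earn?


Convert rate to decimal:
5% = 0.05
Multiply by sales:
$900 x 0.05 = $45

$45


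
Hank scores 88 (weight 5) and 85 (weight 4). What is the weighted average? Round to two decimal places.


Weighted sum:
5 x 88 + 4 x 85 = 780
Total weight:
5 + 4 = 9
Weighted average:
780 / 9 = 86.6666... ≈ 86.67

86.67


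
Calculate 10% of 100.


Convert percentage to decimal:
10% = 0.1
Multiply:
100 x 0.1 = 10

10


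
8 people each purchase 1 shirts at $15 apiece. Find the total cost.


Cost per person:
1 x $15 = $15
Group total:
8 x $15 = $120

$120


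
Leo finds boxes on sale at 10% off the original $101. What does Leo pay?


Calculate the discount amount:
10% of $101 = $10.10
Subtract from original:
$101 - $10.10 = $90.90

$90.90


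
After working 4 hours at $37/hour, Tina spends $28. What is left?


Calculate earnings:
4 x $37 = $148
Subtract spending:
$148 - $28 = $120

$120


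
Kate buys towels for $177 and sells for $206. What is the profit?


Selling price = $206
Cost price = $177
Profit = selling price - cost price:
Profit = $206 - $177 = $29

$29


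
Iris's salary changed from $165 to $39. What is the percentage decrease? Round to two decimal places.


Find the absolute change:
|39 - 165| = 126
Divide by original and multiply by 100:
126 / 165 x 100 = 76.3636...% ≈ 76.36%

76.36%


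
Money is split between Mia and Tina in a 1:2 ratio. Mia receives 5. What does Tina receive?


Find the multiplier:
5 / 1 = 5
Apply to Tina's share:
2 x 5 = 10

10


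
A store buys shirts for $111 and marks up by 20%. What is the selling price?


Calculate the markup amount:
20% of $111 = $22.20
Add to cost:
$111 + $22.20 = $133.20

$133.20


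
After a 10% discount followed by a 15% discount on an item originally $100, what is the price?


First discount:
10% of $100 = $10
Price after first discount:
$100 - $10 = $90
Second discount:
15% of $90 = $13.50
Final price:
$90 - $13.50 = $76.50

$76.50


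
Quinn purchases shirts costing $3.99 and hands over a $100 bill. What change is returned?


Start with the amount paid:
$100
Subtract the price:
$100 - $3.99 = $96.01

$96.01


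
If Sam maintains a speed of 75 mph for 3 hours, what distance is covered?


Use the formula: distance = speed x time
Speed = 75 mph, Time = 3 hours
75 x 3 = 225 miles

225 miles


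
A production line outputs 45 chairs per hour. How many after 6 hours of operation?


Production rate: 45 chairs per hour
Time: 6 hours
Total: 45 x 6 = 270 chairs

270 chairs


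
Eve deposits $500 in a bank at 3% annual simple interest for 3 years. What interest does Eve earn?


Use the formula I = P x R x T / 100
P x R x T = 500 x 3 x 3 = 4500
I = 4500 / 100 = $45

$45


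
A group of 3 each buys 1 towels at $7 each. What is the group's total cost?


Cost per person:
1 x $7 = $7
Group total:
3 x $7 = $21

$21


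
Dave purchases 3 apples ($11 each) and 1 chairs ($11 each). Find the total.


Cost of apples:
3 x $11 = $33
Cost of chairs:
1 x $11 = $11
Add both:
$33 + $11 = $44

$44


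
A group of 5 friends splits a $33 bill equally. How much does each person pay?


Total bill: $33
Number of people: 5
Each pays: $33 / 5 = $6.60

$6.60


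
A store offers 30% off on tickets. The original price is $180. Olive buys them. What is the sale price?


Calculate the discount amount:
30% of $180 = $54
Subtract from original:
$180 - $54 = $126

$126


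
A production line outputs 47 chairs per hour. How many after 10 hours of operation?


Production rate: 47 chairs per hour
Time: 10 hours
Total: 47 x 10 = 470 chairs

470 chairs


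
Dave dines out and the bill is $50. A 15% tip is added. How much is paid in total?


Calculate the tip:
15% of $50 = $7.50
Add tip to meal cost:
$50 + $7.50 = $57.50

$57.50


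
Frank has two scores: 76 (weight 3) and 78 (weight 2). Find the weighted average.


Weighted sum:
3 x 76 + 2 x 78 = 384
Total weight:
3 + 2 = 5
Weighted average:
384 / 5 = 76.8

76.8


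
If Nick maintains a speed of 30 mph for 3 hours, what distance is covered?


Use the formula: distance = speed x time
Speed = 30 mph, Time = 3 hours
30 x 3 = 90 miles

90 miles


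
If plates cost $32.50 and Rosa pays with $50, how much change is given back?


Start with the amount paid:
$50
Subtract the price:
$50 - $32.50 = $17.50

$17.50


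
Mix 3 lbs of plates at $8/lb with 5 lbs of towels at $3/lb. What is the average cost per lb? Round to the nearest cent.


Cost of plates:
3 x $8 = $24
Cost of towels:
5 x $3 = $15
Total cost: $24 + $15 = $39
Total weight: 8 lbs
Average: $39 / 8 = $4.875 ≈ $4.88/lb

$4.88/lb


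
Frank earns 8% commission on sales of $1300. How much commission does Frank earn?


Convert rate to decimal:
8% = 0.08
Multiply by sales:
$1300 x 0.08 = $104

$104


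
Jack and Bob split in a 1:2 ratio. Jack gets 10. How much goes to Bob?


Find the multiplier:
10 / 1 = 10
Apply to Bob's share:
2 x 10 = 20

20


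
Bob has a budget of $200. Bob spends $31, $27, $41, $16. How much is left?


Add up expenses:
$31 + $27 + $41 + $16 = $115
Subtract from budget:
$200 - $115 = $85

$85


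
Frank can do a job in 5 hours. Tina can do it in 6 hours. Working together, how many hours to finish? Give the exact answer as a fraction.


Frank's rate: 1/5 of the job per hour
Tina's rate: 1/6 of the job per hour
Combined rate: 1/5 + 1/6 = 11/30 per hour
Time = 1 / (11/30) = 30/11 hours (≈ 2.73 hours)

30/11 hours


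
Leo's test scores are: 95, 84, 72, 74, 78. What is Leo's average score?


Add the scores:
95 + 84 + 72 + 74 + 78 = 403
Divide by the number of tests:
403 / 5 = 80.6

80.6


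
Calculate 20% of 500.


Convert percentage to decimal:
20% = 0.2
Multiply:
500 x 0.2 = 100

100


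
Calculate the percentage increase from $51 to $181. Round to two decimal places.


Find the absolute change:
|181 - 51| = 130
Divide by original and multiply by 100:
130 / 51 x 100 = 254.9019...% ≈ 254.9%

254.9%


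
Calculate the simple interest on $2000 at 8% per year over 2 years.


Use the formula I = P x R x T / 100
P x R x T = 2000 x 8 x 2 = 32000
I = 32000 / 100 = $320

$320


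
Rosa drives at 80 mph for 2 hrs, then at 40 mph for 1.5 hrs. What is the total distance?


Leg 1 distance:
80 x 2 = 160 miles
Leg 2 distance:
40 x 1.5 = 60 miles
Total distance:
160 + 60 = 220 miles

220 miles


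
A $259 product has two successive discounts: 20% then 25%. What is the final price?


First discount:
20% of $259 = $51.80
Price after first discount:
$259 - $51.80 = $207.20
Second discount:
25% of $207.20 = $51.80
Final price:
$207.20 - $51.80 = $155.40

$155.40


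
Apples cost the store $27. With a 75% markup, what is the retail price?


Calculate the markup amount:
75% of $27 = $20.25
Add to cost:
$27 + $20.25 = $47.25

$47.25


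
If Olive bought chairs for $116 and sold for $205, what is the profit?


Selling price = $205
Cost price = $116
Profit = selling price - cost price:
Profit = $205 - $116 = $89

$89


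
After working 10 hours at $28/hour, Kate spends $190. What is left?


Calculate earnings:
10 x $28 = $280
Subtract spending:
$280 - $190 = $90

$90


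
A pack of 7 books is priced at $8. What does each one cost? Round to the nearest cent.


Total cost: $8
Number of items: 7
Unit price: $8 / 7 = $1.1428... ≈ $1.14

$1.14


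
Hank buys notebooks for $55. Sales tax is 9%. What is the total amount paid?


Calculate the tax:
9% of $55 = $4.95
Add tax to price:
$55 + $4.95 = $59.95

$59.95


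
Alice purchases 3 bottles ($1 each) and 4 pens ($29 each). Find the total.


Cost of bottles:
3 x $1 = $3
Cost of pens:
4 x $29 = $116
Add both:
$3 + $116 = $119

$119


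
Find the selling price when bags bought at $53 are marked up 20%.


Calculate the markup amount:
20% of $53 = $10.60
Add to cost:
$53 + $10.60 = $63.60

$63.60


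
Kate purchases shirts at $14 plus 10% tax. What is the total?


Calculate the tax:
10% of $14 = $1.40
Add tax to price:
$14 + $1.40 = $15.40

$15.40


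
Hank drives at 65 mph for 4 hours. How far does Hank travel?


Use the formula: distance = speed x time
Speed = 65 mph, Time = 4 hours
65 x 4 = 260 miles

260 miles


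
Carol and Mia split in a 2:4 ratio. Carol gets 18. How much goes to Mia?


Find the multiplier:
18 / 2 = 9
Apply to Mia's share:
4 x 9 = 36

36


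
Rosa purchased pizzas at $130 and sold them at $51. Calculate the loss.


Selling price = $51
Cost price = $130
Loss = cost price - selling price:
Loss = $130 - $51 = $79

$79


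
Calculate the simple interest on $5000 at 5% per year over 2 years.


Use the formula I = P x R x T / 100
P x R x T = 5000 x 5 x 2 = 50000
I = 50000 / 100 = $500

$500


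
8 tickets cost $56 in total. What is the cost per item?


Total cost: $56
Number of items: 8
Unit price: $56 / 8 = $7

$7


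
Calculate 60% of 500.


Convert percentage to decimal:
60% = 0.6
Multiply:
500 x 0.6 = 300

300


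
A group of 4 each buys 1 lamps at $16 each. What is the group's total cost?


Cost per person:
1 x $16 = $16
Group total:
4 x $16 = $64

$64


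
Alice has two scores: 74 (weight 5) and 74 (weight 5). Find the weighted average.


Weighted sum:
5 x 74 + 5 x 74 = 740
Total weight:
5 + 5 = 10
Weighted average:
740 / 10 = 74

74


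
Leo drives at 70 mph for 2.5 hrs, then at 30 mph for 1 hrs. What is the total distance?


Leg 1 distance:
70 x 2.5 = 175 miles
Leg 2 distance:
30 x 1 = 30 miles
Total distance:
175 + 30 = 205 miles

205 miles


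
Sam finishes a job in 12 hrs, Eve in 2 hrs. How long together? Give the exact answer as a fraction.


Sam's rate: 1/12 of the job per hour
Eve's rate: 1/2 of the job per hour
Combined rate: 1/12 + 1/2 = 7/12 per hour
Time = 1 / (7/12) = 12/7 hours (≈ 1.71 hours)

12/7 hours


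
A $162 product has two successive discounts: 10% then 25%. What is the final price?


First discount:
10% of $162 = $16.20
Price after first discount:
$162 - $16.20 = $145.80
Second discount:
25% of $145.80 = $36.45
Final price:
$145.80 - $36.45 = $109.35

$109.35


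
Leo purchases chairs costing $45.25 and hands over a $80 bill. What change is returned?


Start with the amount paid:
$80
Subtract the price:
$80 - $45.25 = $34.75

$34.75


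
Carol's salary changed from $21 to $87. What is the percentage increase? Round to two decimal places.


Find the absolute change:
|87 - 21| = 66
Divide by original and multiply by 100:
66 / 21 x 100 = 314.2857...% ≈ 314.29%

314.29%


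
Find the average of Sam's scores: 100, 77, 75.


Add the scores:
100 + 77 + 75 = 252
Divide by the number of tests:
252 / 3 = 84

84


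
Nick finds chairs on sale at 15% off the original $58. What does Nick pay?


Calculate the discount amount:
15% of $58 = $8.70
Subtract from original:
$58 - $8.70 = $49.30

$49.30


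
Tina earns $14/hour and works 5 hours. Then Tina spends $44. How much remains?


Calculate earnings:
5 x $14 = $70
Subtract spending:
$70 - $44 = $26

$26


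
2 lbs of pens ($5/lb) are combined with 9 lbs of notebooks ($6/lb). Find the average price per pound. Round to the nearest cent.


Cost of pens:
2 x $5 = $10
Cost of notebooks:
9 x $6 = $54
Total cost: $10 + $54 = $64
Total weight: 11 lbs
Average: $64 / 11 = $5.8181... ≈ $5.82/lb

$5.82/lb


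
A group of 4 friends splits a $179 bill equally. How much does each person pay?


Total bill: $179
Number of people: 4
Each pays: $179 / 4 = $44.75

$44.75


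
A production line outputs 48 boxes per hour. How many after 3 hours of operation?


Production rate: 48 boxes per hour
Time: 3 hours
Total: 48 x 3 = 144 boxes

144 boxes


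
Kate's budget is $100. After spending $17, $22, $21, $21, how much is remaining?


Add up expenses:
$17 + $22 + $21 + $21 = $81
Subtract from budget:
$100 - $81 = $19

$19


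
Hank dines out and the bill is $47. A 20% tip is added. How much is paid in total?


Calculate the tip:
20% of $47 = $9.40
Add tip to meal cost:
$47 + $9.40 = $56.40

$56.40


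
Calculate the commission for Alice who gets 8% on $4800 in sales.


Convert rate to decimal:
8% = 0.08
Multiply by sales:
$4800 x 0.08 = $384

$384


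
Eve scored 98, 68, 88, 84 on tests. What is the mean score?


Add the scores:
98 + 68 + 88 + 84 = 338
Divide by the number of tests:
338 / 4 = 84.5

84.5


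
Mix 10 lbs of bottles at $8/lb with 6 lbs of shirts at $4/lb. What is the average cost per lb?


Cost of bottles:
10 x $8 = $80
Cost of shirts:
6 x $4 = $24
Total cost: $80 + $24 = $104
Total weight: 16 lbs
Average: $104 / 16 = $6.50/lb

$6.50/lb


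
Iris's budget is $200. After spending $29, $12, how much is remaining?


Add up expenses:
$29 + $12 = $41
Subtract from budget:
$200 - $41 = $159

$159


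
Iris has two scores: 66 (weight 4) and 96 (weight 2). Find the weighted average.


Weighted sum:
4 x 66 + 2 x 96 = 456
Total weight:
4 + 2 = 6
Weighted average:
456 / 6 = 76

76


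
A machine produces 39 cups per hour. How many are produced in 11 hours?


Production rate: 39 cups per hour
Time: 11 hours
Total: 39 x 11 = 429 cups

429 cups


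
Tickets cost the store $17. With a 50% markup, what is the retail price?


Calculate the markup amount:
50% of $17 = $8.50
Add to cost:
$17 + $8.50 = $25.50

$25.50


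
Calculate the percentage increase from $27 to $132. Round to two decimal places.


Find the absolute change:
|132 - 27| = 105
Divide by original and multiply by 100:
105 / 27 x 100 = 388.8888...% ≈ 388.89%

388.89%


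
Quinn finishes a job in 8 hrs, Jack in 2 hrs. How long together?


Quinn's rate: 1/8 of the job per hour
Jack's rate: 1/2 of the job per hour
Combined rate: 1/8 + 1/2 = 5/8 per hour
Time = 1 / (5/8) = 8/5 = 1.6 hours

1.6 hours


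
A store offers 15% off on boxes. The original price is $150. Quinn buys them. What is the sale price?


Calculate the discount amount:
15% of $150 = $22.50
Subtract from original:
$150 - $22.50 = $127.50

$127.50


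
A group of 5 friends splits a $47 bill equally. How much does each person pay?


Total bill: $47
Number of people: 5
Each pays: $47 / 5 = $9.40

$9.40


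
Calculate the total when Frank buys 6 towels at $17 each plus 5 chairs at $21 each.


Cost of towels:
6 x $17 = $102
Cost of chairs:
5 x $21 = $105
Add both:
$102 + $105 = $207

$207


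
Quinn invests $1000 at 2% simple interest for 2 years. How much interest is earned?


Use the formula I = P x R x T / 100
P x R x T = 1000 x 2 x 2 = 4000
I = 4000 / 100 = $40

$40


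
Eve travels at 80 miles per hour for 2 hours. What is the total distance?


Use the formula: distance = speed x time
Speed = 80 mph, Time = 2 hours
80 x 2 = 160 miles

160 miles


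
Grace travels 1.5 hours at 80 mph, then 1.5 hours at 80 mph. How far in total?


Leg 1 distance:
80 x 1.5 = 120 miles
Leg 2 distance:
80 x 1.5 = 120 miles
Total distance:
120 + 120 = 240 miles

240 miles


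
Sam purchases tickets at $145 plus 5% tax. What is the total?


Calculate the tax:
5% of $145 = $7.25
Add tax to price:
$145 + $7.25 = $152.25

$152.25


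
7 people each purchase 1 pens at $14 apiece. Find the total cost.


Cost per person:
1 x $14 = $14
Group total:
7 x $14 = $98

$98


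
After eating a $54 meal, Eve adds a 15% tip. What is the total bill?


Calculate the tip:
15% of $54 = $8.10
Add tip to meal cost:
$54 + $8.10 = $62.10

$62.10


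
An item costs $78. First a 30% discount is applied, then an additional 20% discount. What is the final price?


First discount:
30% of $78 = $23.40
Price after first discount:
$78 - $23.40 = $54.60
Second discount:
20% of $54.60 = $10.92
Final price:
$54.60 - $10.92 = $43.68

$43.68


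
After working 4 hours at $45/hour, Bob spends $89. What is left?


Calculate earnings:
4 x $45 = $180
Subtract spending:
$180 - $89 = $91

$91


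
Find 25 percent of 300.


Convert percentage to decimal:
25% = 0.25
Multiply:
300 x 0.25 = 75

75


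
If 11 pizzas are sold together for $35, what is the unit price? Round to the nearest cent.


Total cost: $35
Number of items: 11
Unit price: $35 / 11 = $3.1818... ≈ $3.18

$3.18


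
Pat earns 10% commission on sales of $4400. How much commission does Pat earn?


Convert rate to decimal:
10% = 0.1
Multiply by sales:
$4400 x 0.1 = $440

$440


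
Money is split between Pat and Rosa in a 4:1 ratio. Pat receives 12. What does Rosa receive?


Find the multiplier:
12 / 4 = 3
Apply to Rosa's share:
1 x 3 = 3

3


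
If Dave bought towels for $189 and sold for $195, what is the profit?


Selling price = $195
Cost price = $189
Profit = selling price - cost price:
Profit = $195 - $189 = $6

$6


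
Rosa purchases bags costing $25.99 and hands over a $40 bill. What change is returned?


Start with the amount paid:
$40
Subtract the price:
$40 - $25.99 = $14.01

$14.01


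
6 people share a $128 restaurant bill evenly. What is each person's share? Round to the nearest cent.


Total bill: $128
Number of people: 6
Each pays: $128 / 6 = $21.3333... ≈ $21.33

$21.33


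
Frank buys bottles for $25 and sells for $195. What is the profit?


Selling price = $195
Cost price = $25
Profit = selling price - cost price:
Profit = $195 - $25 = $170

$170


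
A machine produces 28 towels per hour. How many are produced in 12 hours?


Production rate: 28 towels per hour
Time: 12 hours
Total: 28 x 12 = 336 towels

336 towels


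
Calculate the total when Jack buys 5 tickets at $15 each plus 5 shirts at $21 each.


Cost of tickets:
5 x $15 = $75
Cost of shirts:
5 x $21 = $105
Add both:
$75 + $105 = $180

$180


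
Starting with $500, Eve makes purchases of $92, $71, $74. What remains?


Add up expenses:
$92 + $71 + $74 = $237
Subtract from budget:
$500 - $237 = $263

$263


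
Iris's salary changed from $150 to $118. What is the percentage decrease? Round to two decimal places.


Find the absolute change:
|118 - 150| = 32
Divide by original and multiply by 100:
32 / 150 x 100 = 21.3333...% ≈ 21.33%

21.33%


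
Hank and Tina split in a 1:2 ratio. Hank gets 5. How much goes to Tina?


Find the multiplier:
5 / 1 = 5
Apply to Tina's share:
2 x 5 = 10

10


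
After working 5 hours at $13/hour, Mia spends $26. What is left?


Calculate earnings:
5 x $13 = $65
Subtract spending:
$65 - $26 = $39

$39


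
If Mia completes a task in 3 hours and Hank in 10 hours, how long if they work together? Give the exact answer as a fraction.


Mia's rate: 1/3 of the job per hour
Hank's rate: 1/10 of the job per hour
Combined rate: 1/3 + 1/10 = 13/30 per hour
Time = 1 / (13/30) = 30/13 hours (≈ 2.31 hours)

30/13 hours


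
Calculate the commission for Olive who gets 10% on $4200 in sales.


Convert rate to decimal:
10% = 0.1
Multiply by sales:
$4200 x 0.1 = $420

$420


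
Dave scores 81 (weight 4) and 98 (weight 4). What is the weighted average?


Weighted sum:
4 x 81 + 4 x 98 = 716
Total weight:
4 + 4 = 8
Weighted average:
716 / 8 = 89.5

89.5


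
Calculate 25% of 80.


Convert percentage to decimal:
25% = 0.25
Multiply:
80 x 0.25 = 20

20


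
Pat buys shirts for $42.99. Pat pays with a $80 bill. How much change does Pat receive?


Start with the amount paid:
$80
Subtract the price:
$80 - $42.99 = $37.01

$37.01


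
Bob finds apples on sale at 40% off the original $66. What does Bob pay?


Calculate the discount amount:
40% of $66 = $26.40
Subtract from original:
$66 - $26.40 = $39.60

$39.60


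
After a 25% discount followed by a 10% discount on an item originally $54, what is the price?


First discount:
25% of $54 = $13.50
Price after first discount:
$54 - $13.50 = $40.50
Second discount:
10% of $40.50 = $4.05
Final price:
$40.50 - $4.05 = $36.45

$36.45


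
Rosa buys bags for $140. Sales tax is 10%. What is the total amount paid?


Calculate the tax:
10% of $140 = $14
Add tax to price:
$140 + $14 = $154

$154


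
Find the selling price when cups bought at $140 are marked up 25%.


Calculate the markup amount:
25% of $140 = $35
Add to cost:
$140 + $35 = $175

$175


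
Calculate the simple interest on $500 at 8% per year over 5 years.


Use the formula I = P x R x T / 100
P x R x T = 500 x 8 x 5 = 20000
I = 20000 / 100 = $200

$200


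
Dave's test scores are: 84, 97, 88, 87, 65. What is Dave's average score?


Add the scores:
84 + 97 + 88 + 87 + 65 = 421
Divide by the number of tests:
421 / 5 = 84.2

84.2


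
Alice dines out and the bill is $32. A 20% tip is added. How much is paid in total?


Calculate the tip:
20% of $32 = $6.40
Add tip to meal cost:
$32 + $6.40 = $38.40

$38.40


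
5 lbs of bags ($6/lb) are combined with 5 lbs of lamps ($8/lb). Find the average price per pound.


Cost of bags:
5 x $6 = $30
Cost of lamps:
5 x $8 = $40
Total cost: $30 + $40 = $70
Total weight: 10 lbs
Average: $70 / 10 = $7/lb

$7/lb


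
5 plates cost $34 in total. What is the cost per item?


Total cost: $34
Number of items: 5
Unit price: $34 / 5 = $6.80

$6.80


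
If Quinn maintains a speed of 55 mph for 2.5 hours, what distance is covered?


Use the formula: distance = speed x time
Speed = 55 mph, Time = 2.5 hours
55 x 2.5 = 137.5 miles

137.5 miles


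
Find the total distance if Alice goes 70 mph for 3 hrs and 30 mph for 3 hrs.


Leg 1 distance:
70 x 3 = 210 miles
Leg 2 distance:
30 x 3 = 90 miles
Total distance:
210 + 90 = 300 miles

300 miles


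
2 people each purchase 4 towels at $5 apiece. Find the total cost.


Cost per person:
4 x $5 = $20
Group total:
2 x $20 = $40

$40


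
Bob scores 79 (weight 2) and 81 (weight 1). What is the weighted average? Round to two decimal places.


Weighted sum:
2 x 79 + 1 x 81 = 239
Total weight:
2 + 1 = 3
Weighted average:
239 / 3 = 79.6666... ≈ 79.67

79.67


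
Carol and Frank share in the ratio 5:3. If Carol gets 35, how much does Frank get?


Find the multiplier:
35 / 5 = 7
Apply to Frank's share:
3 x 7 = 21

21


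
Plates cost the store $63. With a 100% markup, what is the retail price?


Calculate the markup amount:
100% of $63 = $63
Add to cost:
$63 + $63 = $126

$126


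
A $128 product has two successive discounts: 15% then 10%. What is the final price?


First discount:
15% of $128 = $19.20
Price after first discount:
$128 - $19.20 = $108.80
Second discount:
10% of $108.80 = $10.88
Final price:
$108.80 - $10.88 = $97.92

$97.92


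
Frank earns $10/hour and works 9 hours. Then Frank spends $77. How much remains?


Calculate earnings:
9 x $10 = $90
Subtract spending:
$90 - $77 = $13

$13


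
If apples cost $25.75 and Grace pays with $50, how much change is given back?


Start with the amount paid:
$50
Subtract the price:
$50 - $25.75 = $24.25

$24.25


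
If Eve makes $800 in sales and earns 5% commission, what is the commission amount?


Convert rate to decimal:
5% = 0.05
Multiply by sales:
$800 x 0.05 = $40

$40


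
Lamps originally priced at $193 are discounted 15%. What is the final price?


Calculate the discount amount:
15% of $193 = $28.95
Subtract from original:
$193 - $28.95 = $164.05

$164.05


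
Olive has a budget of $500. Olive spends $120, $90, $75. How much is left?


Add up expenses:
$120 + $90 + $75 = $285
Subtract from budget:
$500 - $285 = $215

$215


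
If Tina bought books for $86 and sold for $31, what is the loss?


Selling price = $31
Cost price = $86
Loss = cost price - selling price:
Loss = $86 - $31 = $55

$55


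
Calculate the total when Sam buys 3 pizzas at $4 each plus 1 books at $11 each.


Cost of pizzas:
3 x $4 = $12
Cost of books:
1 x $11 = $11
Add both:
$12 + $11 = $23

$23


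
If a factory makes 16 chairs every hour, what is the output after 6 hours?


Production rate: 16 chairs per hour
Time: 6 hours
Total: 16 x 6 = 96 chairs

96 chairs


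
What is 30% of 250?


Convert percentage to decimal:
30% = 0.3
Multiply:
250 x 0.3 = 75

75


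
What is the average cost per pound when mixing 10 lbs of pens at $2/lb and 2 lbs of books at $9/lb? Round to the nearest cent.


Cost of pens:
10 x $2 = $20
Cost of books:
2 x $9 = $18
Total cost: $20 + $18 = $38
Total weight: 12 lbs
Average: $38 / 12 = $3.1666... ≈ $3.17/lb

$3.17/lb


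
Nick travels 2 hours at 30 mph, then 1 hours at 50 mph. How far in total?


Leg 1 distance:
30 x 2 = 60 miles
Leg 2 distance:
50 x 1 = 50 miles
Total distance:
60 + 50 = 110 miles

110 miles


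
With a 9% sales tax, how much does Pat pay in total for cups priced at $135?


Calculate the tax:
9% of $135 = $12.15
Add tax to price:
$135 + $12.15 = $147.15

$147.15


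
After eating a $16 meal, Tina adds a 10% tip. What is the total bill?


Calculate the tip:
10% of $16 = $1.60
Add tip to meal cost:
$16 + $1.60 = $17.60

$17.60


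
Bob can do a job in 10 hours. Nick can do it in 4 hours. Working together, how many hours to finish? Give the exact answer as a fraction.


Bob's rate: 1/10 of the job per hour
Nick's rate: 1/4 of the job per hour
Combined rate: 1/10 + 1/4 = 7/20 per hour
Time = 1 / (7/20) = 20/7 hours (≈ 2.86 hours)

20/7 hours


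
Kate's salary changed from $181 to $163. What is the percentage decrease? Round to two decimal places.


Find the absolute change:
|163 - 181| = 18
Divide by original and multiply by 100:
18 / 181 x 100 = 9.9447...% ≈ 9.94%

9.94%


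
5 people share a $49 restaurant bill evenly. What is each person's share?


Total bill: $49
Number of people: 5
Each pays: $49 / 5 = $9.80

$9.80


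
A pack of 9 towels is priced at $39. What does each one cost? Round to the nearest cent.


Total cost: $39
Number of items: 9
Unit price: $39 / 9 = $4.3333... ≈ $4.33

$4.33


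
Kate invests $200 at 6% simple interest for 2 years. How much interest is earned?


Use the formula I = P x R x T / 100
P x R x T = 200 x 6 x 2 = 2400
I = 2400 / 100 = $24

$24


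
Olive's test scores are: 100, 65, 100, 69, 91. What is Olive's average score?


Add the scores:
100 + 65 + 100 + 69 + 91 = 425
Divide by the number of tests:
425 / 5 = 85

85


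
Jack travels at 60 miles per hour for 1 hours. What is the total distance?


Use the formula: distance = speed x time
Speed = 60 mph, Time = 1 hours
60 x 1 = 60 miles

60 miles


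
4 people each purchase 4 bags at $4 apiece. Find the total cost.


Cost per person:
4 x $4 = $16
Group total:
4 x $16 = $64

$64


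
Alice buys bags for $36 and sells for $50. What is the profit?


Selling price = $50
Cost price = $36
Profit = selling price - cost price:
Profit = $50 - $36 = $14

$14


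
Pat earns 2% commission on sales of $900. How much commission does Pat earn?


Convert rate to decimal:
2% = 0.02
Multiply by sales:
$900 x 0.02 = $18

$18


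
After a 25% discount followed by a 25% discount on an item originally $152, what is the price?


First discount:
25% of $152 = $38
Price after first discount:
$152 - $38 = $114
Second discount:
25% of $114 = $28.50
Final price:
$114 - $28.50 = $85.50

$85.50


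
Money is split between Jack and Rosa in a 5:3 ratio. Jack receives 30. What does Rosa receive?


Find the multiplier:
30 / 5 = 6
Apply to Rosa's share:
3 x 6 = 18

18


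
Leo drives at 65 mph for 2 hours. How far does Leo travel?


Use the formula: distance = speed x time
Speed = 65 mph, Time = 2 hours
65 x 2 = 130 miles

130 miles


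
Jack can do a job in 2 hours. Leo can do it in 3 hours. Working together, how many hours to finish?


Jack's rate: 1/2 of the job per hour
Leo's rate: 1/3 of the job per hour
Combined rate: 1/2 + 1/3 = 5/6 per hour
Time = 1 / (5/6) = 6/5 = 1.2 hours

1.2 hours


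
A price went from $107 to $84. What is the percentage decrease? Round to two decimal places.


Find the absolute change:
|84 - 107| = 23
Divide by original and multiply by 100:
23 / 107 x 100 = 21.4953...% ≈ 21.5%

21.5%


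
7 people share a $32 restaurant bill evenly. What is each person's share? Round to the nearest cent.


Total bill: $32
Number of people: 7
Each pays: $32 / 7 = $4.5714... ≈ $4.57

$4.57


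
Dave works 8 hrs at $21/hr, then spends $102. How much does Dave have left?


Calculate earnings:
8 x $21 = $168
Subtract spending:
$168 - $102 = $66

$66


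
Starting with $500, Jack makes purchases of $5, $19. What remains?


Add up expenses:
$5 + $19 = $24
Subtract from budget:
$500 - $24 = $476

$476


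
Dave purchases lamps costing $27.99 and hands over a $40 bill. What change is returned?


Start with the amount paid:
$40
Subtract the price:
$40 - $27.99 = $12.01

$12.01


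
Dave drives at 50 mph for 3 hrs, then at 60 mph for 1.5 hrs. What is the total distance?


Leg 1 distance:
50 x 3 = 150 miles
Leg 2 distance:
60 x 1.5 = 90 miles
Total distance:
150 + 90 = 240 miles

240 miles


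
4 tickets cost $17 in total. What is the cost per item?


Total cost: $17
Number of items: 4
Unit price: $17 / 4 = $4.25

$4.25


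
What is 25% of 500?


Convert percentage to decimal:
25% = 0.25
Multiply:
500 x 0.25 = 125

125


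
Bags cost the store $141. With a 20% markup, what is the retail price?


Calculate the markup amount:
20% of $141 = $28.20
Add to cost:
$141 + $28.20 = $169.20

$169.20


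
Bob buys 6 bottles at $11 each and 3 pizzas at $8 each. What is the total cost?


Cost of bottles:
6 x $11 = $66
Cost of pizzas:
3 x $8 = $24
Add both:
$66 + $24 = $90

$90


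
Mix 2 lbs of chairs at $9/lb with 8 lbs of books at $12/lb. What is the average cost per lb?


Cost of chairs:
2 x $9 = $18
Cost of books:
8 x $12 = $96
Total cost: $18 + $96 = $114
Total weight: 10 lbs
Average: $114 / 10 = $11.40/lb

$11.40/lb


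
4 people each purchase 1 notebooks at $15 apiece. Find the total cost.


Cost per person:
1 x $15 = $15
Group total:
4 x $15 = $60

$60


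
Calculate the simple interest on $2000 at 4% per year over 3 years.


Use the formula I = P x R x T / 100
P x R x T = 2000 x 4 x 3 = 24000
I = 24000 / 100 = $240

$240


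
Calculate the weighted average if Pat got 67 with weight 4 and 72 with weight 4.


Weighted sum:
4 x 67 + 4 x 72 = 556
Total weight:
4 + 4 = 8
Weighted average:
556 / 8 = 69.5

69.5


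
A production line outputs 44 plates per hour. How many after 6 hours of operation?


Production rate: 44 plates per hour
Time: 6 hours
Total: 44 x 6 = 264 plates

264 plates


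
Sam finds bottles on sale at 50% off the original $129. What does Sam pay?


Calculate the discount amount:
50% of $129 = $64.50
Subtract from original:
$129 - $64.50 = $64.50

$64.50


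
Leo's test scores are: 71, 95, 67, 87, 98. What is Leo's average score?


Add the scores:
71 + 95 + 67 + 87 + 98 = 418
Divide by the number of tests:
418 / 5 = 83.6

83.6


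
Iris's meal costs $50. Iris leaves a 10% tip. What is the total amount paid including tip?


Calculate the tip:
10% of $50 = $5
Add tip to meal cost:
$50 + $5 = $55

$55


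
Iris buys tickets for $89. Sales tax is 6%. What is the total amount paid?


Calculate the tax:
6% of $89 = $5.34
Add tax to price:
$89 + $5.34 = $94.34

$94.34


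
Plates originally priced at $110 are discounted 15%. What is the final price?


Calculate the discount amount:
15% of $110 = $16.50
Subtract from original:
$110 - $16.50 = $93.50

$93.50


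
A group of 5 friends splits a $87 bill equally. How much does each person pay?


Total bill: $87
Number of people: 5
Each pays: $87 / 5 = $17.40

$17.40


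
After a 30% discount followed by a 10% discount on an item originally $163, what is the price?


First discount:
30% of $163 = $48.90
Price after first discount:
$163 - $48.90 = $114.10
Second discount:
10% of $114.10 = $11.41
Final price:
$114.10 - $11.41 = $102.69

$102.69


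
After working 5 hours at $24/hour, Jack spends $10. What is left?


Calculate earnings:
5 x $24 = $120
Subtract spending:
$120 - $10 = $110

$110


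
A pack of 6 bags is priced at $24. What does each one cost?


Total cost: $24
Number of items: 6
Unit price: $24 / 6 = $4

$4


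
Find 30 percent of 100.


Convert percentage to decimal:
30% = 0.3
Multiply:
100 x 0.3 = 30

30


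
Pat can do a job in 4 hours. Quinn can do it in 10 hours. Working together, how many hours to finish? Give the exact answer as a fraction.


Pat's rate: 1/4 of the job per hour
Quinn's rate: 1/10 of the job per hour
Combined rate: 1/4 + 1/10 = 7/20 per hour
Time = 1 / (7/20) = 20/7 hours (≈ 2.86 hours)

20/7 hours


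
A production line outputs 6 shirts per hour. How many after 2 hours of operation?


Production rate: 6 shirts per hour
Time: 2 hours
Total: 6 x 2 = 12 shirts

12 shirts


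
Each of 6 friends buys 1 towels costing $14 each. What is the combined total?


Cost per person:
1 x $14 = $14
Group total:
6 x $14 = $84

$84


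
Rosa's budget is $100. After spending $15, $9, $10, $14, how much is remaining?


Add up expenses:
$15 + $9 + $10 + $14 = $48
Subtract from budget:
$100 - $48 = $52

$52


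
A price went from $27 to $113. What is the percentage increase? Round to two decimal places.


Find the absolute change:
|113 - 27| = 86
Divide by original and multiply by 100:
86 / 27 x 100 = 318.5185...% ≈ 318.52%

318.52%


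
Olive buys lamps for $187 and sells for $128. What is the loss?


Selling price = $128
Cost price = $187
Loss = cost price - selling price:
Loss = $187 - $128 = $59

$59


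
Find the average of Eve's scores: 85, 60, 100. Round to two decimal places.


Add the scores:
85 + 60 + 100 = 245
Divide by the number of tests:
245 / 3 = 81.6666... ≈ 81.67

81.67


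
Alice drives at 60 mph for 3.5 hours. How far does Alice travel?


Use the formula: distance = speed x time
Speed = 60 mph, Time = 3.5 hours
60 x 3.5 = 210 miles

210 miles


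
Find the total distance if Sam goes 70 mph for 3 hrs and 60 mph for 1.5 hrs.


Leg 1 distance:
70 x 3 = 210 miles
Leg 2 distance:
60 x 1.5 = 90 miles
Total distance:
210 + 90 = 300 miles

300 miles


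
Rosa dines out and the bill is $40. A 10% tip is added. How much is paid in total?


Calculate the tip:
10% of $40 = $4
Add tip to meal cost:
$40 + $4 = $44

$44


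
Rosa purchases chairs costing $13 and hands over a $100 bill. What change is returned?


Start with the amount paid:
$100
Subtract the price:
$100 - $13 = $87

$87


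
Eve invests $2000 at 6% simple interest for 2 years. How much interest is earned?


Use the formula I = P x R x T / 100
P x R x T = 2000 x 6 x 2 = 24000
I = 24000 / 100 = $240

$240


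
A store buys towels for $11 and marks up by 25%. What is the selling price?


Calculate the markup amount:
25% of $11 = $2.75
Add to cost:
$11 + $2.75 = $13.75

$13.75


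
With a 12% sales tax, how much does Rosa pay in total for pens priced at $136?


Calculate the tax:
12% of $136 = $16.32
Add tax to price:
$136 + $16.32 = $152.32

$152.32


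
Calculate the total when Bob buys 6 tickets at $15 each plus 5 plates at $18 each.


Cost of tickets:
6 x $15 = $90
Cost of plates:
5 x $18 = $90
Add both:
$90 + $90 = $180

$180


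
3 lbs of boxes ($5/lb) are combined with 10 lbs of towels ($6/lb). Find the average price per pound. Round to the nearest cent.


Cost of boxes:
3 x $5 = $15
Cost of towels:
10 x $6 = $60
Total cost: $15 + $60 = $75
Total weight: 13 lbs
Average: $75 / 13 = $5.7692... ≈ $5.77/lb

$5.77/lb


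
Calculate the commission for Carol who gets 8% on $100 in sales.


Convert rate to decimal:
8% = 0.08
Multiply by sales:
$100 x 0.08 = $8

$8


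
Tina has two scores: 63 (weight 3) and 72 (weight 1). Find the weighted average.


Weighted sum:
3 x 63 + 1 x 72 = 261
Total weight:
3 + 1 = 4
Weighted average:
261 / 4 = 65.25

65.25


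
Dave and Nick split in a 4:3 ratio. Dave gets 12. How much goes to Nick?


Find the multiplier:
12 / 4 = 3
Apply to Nick's share:
3 x 3 = 9

9


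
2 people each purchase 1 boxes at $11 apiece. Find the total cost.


Cost per person:
1 x $11 = $11
Group total:
2 x $11 = $22

$22


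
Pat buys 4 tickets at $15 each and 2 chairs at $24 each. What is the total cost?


Cost of tickets:
4 x $15 = $60
Cost of chairs:
2 x $24 = $48
Add both:
$60 + $48 = $108

$108


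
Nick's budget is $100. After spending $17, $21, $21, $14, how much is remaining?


Add up expenses:
$17 + $21 + $21 + $14 = $73
Subtract from budget:
$100 - $73 = $27

$27


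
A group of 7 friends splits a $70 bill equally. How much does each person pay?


Total bill: $70
Number of people: 7
Each pays: $70 / 7 = $10

$10


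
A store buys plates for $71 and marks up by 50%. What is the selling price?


Calculate the markup amount:
50% of $71 = $35.50
Add to cost:
$71 + $35.50 = $106.50

$106.50


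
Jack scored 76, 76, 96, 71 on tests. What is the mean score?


Add the scores:
76 + 76 + 96 + 71 = 319
Divide by the number of tests:
319 / 4 = 79.75

79.75


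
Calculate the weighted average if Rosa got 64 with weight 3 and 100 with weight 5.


Weighted sum:
3 x 64 + 5 x 100 = 692
Total weight:
3 + 5 = 8
Weighted average:
692 / 8 = 86.5

86.5


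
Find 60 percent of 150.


Convert percentage to decimal:
60% = 0.6
Multiply:
150 x 0.6 = 90

90


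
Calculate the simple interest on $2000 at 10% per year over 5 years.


Use the formula I = P x R x T / 100
P x R x T = 2000 x 10 x 5 = 100000
I = 100000 / 100 = $1000

$1000


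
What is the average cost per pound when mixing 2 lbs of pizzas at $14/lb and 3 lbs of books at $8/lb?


Cost of pizzas:
2 x $14 = $28
Cost of books:
3 x $8 = $24
Total cost: $28 + $24 = $52
Total weight: 5 lbs
Average: $52 / 5 = $10.40/lb

$10.40/lb


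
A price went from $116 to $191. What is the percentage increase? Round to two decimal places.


Find the absolute change:
|191 - 116| = 75
Divide by original and multiply by 100:
75 / 116 x 100 = 64.6551...% ≈ 64.66%

64.66%


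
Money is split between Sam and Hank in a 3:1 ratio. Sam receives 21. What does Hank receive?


Find the multiplier:
21 / 3 = 7
Apply to Hank's share:
1 x 7 = 7

7


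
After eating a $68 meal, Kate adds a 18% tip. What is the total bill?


Calculate the tip:
18% of $68 = $12.24
Add tip to meal cost:
$68 + $12.24 = $80.24

$80.24


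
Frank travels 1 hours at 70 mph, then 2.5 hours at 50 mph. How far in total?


Leg 1 distance:
70 x 1 = 70 miles
Leg 2 distance:
50 x 2.5 = 125 miles
Total distance:
70 + 125 = 195 miles

195 miles


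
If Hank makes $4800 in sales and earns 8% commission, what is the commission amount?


Convert rate to decimal:
8% = 0.08
Multiply by sales:
$4800 x 0.08 = $384

$384


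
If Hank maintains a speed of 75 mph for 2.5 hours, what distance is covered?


Use the formula: distance = speed x time
Speed = 75 mph, Time = 2.5 hours
75 x 2.5 = 187.5 miles

187.5 miles


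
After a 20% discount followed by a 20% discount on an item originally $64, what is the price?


First discount:
20% of $64 = $12.80
Price after first discount:
$64 - $12.80 = $51.20
Second discount:
20% of $51.20 = $10.24
Final price:
$51.20 - $10.24 = $40.96

$40.96
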